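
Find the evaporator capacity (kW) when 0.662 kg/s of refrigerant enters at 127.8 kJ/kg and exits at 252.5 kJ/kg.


dh = 252.5 - 127.8 = 124.7 kJ/kg
Q_evap = m_dot * dh = 0.662 * 124.7
Q_evap = 82.55 kW

82.55


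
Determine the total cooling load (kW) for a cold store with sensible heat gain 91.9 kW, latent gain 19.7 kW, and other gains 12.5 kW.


Q_total = Q_s + Q_l + Q_misc
Q_total = 91.9 + 19.7 + 12.5
Q_total = 124.1 kW

124.1


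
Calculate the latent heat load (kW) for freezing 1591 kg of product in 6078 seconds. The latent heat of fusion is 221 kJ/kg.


Q_lat = m * h_fg / t
Q_lat = 1591 * 221 / 6078
Q_lat = 57.85 kW

57.85


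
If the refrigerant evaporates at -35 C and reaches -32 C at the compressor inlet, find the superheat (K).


Superheat = T_suction - T_evap
Superheat = -32 - (-35)
Superheat = 3 K

3


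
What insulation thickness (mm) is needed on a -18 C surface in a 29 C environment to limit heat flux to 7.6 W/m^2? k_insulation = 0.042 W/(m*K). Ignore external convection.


dT = 29 - (-18) = 47 K
thickness = k * dT / q_max * 1000
thickness = 0.042 * 47 / 7.6 * 1000
thickness = 259.7 mm

259.7


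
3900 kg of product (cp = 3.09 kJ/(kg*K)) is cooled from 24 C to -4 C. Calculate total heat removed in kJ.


dT = 24 - (-4) = 28 K
Q = m * cp * dT = 3900 * 3.09 * 28
Q = 337428 kJ

337428


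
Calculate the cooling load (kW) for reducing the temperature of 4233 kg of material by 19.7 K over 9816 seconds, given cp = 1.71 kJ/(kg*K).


Q = m * cp * dT / t
Q = 4233 * 1.71 * 19.7 / 9816
Q = 14.527 kW

14.527


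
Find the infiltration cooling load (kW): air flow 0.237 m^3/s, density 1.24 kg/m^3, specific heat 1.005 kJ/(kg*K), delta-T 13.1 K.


Q = V_dot * rho * cp * dT
Q = 0.237 * 1.24 * 1.005 * 13.1
Q = 3.869 kW

3.869


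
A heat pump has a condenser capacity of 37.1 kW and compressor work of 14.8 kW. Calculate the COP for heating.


COP_hp = Q_cond / W
COP_hp = 37.1 / 14.8
COP_hp = 2.507

2.507


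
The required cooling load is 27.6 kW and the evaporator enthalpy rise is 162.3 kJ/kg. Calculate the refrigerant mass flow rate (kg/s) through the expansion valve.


m_dot = Q / dh
m_dot = 27.6 / 162.3
m_dot = 0.1701 kg/s

0.1701


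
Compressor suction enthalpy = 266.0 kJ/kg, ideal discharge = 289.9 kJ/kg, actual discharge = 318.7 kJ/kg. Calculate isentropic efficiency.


dh_ideal = 289.9 - 266.0 = 23.9 kJ/kg
dh_actual = 318.7 - 266.0 = 52.7 kJ/kg
eta_s = dh_ideal / dh_actual = 23.9 / 52.7
eta_s = 0.4535

0.4535


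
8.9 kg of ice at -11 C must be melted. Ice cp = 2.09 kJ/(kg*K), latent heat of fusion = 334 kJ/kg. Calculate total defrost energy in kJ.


Sensible heat = cp * dT = 2.09 * 11 = 22.99 kJ/kg
Total per kg = 22.99 + 334 = 356.99 kJ/kg
Q = m * total = 8.9 * 356.99
Q = 3177.2 kJ

3177.2


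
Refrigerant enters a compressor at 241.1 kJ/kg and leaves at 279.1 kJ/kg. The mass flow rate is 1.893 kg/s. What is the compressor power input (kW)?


dh = 279.1 - 241.1 = 38.0 kJ/kg
W = m_dot * dh = 1.893 * 38.0 = 71.93 kW

71.93


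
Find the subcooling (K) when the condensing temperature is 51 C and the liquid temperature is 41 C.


Subcooling = T_cond - T_liquid
Subcooling = 51 - 41
Subcooling = 10 K

10


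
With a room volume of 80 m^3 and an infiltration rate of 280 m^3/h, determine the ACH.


ACH = flow / volume
ACH = 280 / 80
ACH = 3.5

3.5


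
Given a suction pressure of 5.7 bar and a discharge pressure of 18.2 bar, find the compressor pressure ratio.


PR = P_high / P_low
PR = 18.2 / 5.7
PR = 3.193

3.193


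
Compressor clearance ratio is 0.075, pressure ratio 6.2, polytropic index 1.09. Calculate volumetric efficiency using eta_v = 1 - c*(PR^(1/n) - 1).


PR^(1/n) = 6.2^(1/1.09) = 5.33291735
eta_v = 1 - 0.075 * (5.33291735 - 1)
eta_v = 0.675

0.675


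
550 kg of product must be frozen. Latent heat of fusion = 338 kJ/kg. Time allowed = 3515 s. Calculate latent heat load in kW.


Q_lat = m * h_fg / t
Q_lat = 550 * 338 / 3515
Q_lat = 52.89 kW

52.89


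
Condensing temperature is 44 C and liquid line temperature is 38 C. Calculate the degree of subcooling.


Subcooling = T_cond - T_liquid
Subcooling = 44 - 38
Subcooling = 6 K

6


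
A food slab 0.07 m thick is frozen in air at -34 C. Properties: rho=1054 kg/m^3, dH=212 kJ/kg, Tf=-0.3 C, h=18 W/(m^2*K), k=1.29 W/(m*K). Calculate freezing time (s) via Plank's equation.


dT = -0.3 - (-34) = 33.7 K
term1 = a/(2h) = 0.07/(2*18) = 0.001944444444
term2 = a^2/(8k) = 0.07^2/(8*1.29) = 0.0004748062016
t = rho*dH*1000/dT * (term1 + term2)
t = 1054*212*1000/33.7 * (0.001944444444 + 0.0004748062016)
t = 16041 s

16041


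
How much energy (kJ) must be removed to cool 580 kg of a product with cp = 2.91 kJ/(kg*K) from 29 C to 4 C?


dT = 29 - (4) = 25 K
Q = m * cp * dT = 580 * 2.91 * 25
Q = 42195 kJ

42195


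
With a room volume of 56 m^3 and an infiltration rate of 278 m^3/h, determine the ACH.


ACH = flow / volume
ACH = 278 / 56
ACH = 4.964

4.964


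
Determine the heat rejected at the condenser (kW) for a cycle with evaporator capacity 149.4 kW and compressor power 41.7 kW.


Q_cond = Q_evap + W
Q_cond = 149.4 + 41.7
Q_cond = 191.1 kW

191.1


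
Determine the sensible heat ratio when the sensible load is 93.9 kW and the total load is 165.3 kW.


SHR = Q_sensible / Q_total
SHR = 93.9 / 165.3
SHR = 0.568

0.568


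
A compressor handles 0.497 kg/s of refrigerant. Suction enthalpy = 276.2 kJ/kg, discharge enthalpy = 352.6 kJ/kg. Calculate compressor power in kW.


dh = 352.6 - 276.2 = 76.4 kJ/kg
W = m_dot * dh = 0.497 * 76.4 = 37.97 kW

37.97


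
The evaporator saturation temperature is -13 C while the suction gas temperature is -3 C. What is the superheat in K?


Superheat = T_suction - T_evap
Superheat = -3 - (-13)
Superheat = 10 K

10


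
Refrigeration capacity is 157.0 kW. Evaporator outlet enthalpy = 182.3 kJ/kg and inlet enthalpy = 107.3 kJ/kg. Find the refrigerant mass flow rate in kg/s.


dh = 182.3 - 107.3 = 75.0 kJ/kg
m_dot = Q / dh = 157.0 / 75.0 = 2.0933 kg/s

2.0933


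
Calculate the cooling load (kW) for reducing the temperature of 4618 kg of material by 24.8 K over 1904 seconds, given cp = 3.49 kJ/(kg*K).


Q = m * cp * dT / t
Q = 4618 * 3.49 * 24.8 / 1904
Q = 209.925 kW

209.925


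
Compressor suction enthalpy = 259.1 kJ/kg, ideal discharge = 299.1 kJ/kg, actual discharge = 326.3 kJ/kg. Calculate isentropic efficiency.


dh_ideal = 299.1 - 259.1 = 40.0 kJ/kg
dh_actual = 326.3 - 259.1 = 67.2 kJ/kg
eta_s = dh_ideal / dh_actual = 40.0 / 67.2
eta_s = 0.5952

0.5952


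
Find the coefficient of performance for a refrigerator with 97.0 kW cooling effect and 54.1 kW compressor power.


COP = Q_evap / W
COP = 97.0 / 54.1
COP = 1.793

1.793


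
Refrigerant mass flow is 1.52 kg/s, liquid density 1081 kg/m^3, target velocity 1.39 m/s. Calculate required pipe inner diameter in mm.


A = m_dot / (rho * v) = 1.52 / (1081 * 1.39) = 0.00101158666 m^2
d = sqrt(4*A/pi) * 1000
d = 35.9 mm

35.9


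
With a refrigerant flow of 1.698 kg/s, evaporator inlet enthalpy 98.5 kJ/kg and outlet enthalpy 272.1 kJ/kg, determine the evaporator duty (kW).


dh = 272.1 - 98.5 = 173.6 kJ/kg
Q_evap = m_dot * dh = 1.698 * 173.6
Q_evap = 294.77 kW

294.77


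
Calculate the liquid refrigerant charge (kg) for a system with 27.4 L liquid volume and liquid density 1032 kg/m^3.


Charge = V * rho / 1000
Charge = 27.4 * 1032 / 1000
Charge = 28.28 kg

28.28


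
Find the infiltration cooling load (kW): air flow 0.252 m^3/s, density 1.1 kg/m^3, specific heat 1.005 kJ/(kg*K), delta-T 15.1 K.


Q = V_dot * rho * cp * dT
Q = 0.252 * 1.1 * 1.005 * 15.1
Q = 4.207 kW

4.207


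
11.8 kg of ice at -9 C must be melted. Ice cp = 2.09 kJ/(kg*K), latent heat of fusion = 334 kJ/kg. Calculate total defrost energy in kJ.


Sensible heat = cp * dT = 2.09 * 9 = 18.81 kJ/kg
Total per kg = 18.81 + 334 = 352.81 kJ/kg
Q = m * total = 11.8 * 352.81
Q = 4163.2 kJ

4163.2


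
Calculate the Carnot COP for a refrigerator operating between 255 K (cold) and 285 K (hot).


dT = 285 - 255 = 30 K
COP_carnot = T_cold / dT = 255 / 30
COP_carnot = 8.5

8.5


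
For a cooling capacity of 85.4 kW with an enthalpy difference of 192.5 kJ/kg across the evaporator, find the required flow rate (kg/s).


m_dot = Q / dh
m_dot = 85.4 / 192.5
m_dot = 0.4436 kg/s

0.4436


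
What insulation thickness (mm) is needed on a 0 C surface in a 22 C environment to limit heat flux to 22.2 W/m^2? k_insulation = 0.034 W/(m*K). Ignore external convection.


dT = 22 - (0) = 22 K
thickness = k * dT / q_max * 1000
thickness = 0.034 * 22 / 22.2 * 1000
thickness = 33.7 mm

33.7


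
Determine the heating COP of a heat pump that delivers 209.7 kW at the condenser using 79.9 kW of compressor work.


COP_hp = Q_cond / W
COP_hp = 209.7 / 79.9
COP_hp = 2.625

2.625


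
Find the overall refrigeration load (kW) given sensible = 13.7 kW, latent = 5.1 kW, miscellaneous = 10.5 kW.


Q_total = Q_s + Q_l + Q_misc
Q_total = 13.7 + 5.1 + 10.5
Q_total = 29.3 kW

29.3


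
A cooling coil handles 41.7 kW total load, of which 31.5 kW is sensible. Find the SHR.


SHR = Q_sensible / Q_total
SHR = 31.5 / 41.7
SHR = 0.755

0.755


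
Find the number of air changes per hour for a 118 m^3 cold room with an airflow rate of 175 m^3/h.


ACH = flow / volume
ACH = 175 / 118
ACH = 1.483

1.483


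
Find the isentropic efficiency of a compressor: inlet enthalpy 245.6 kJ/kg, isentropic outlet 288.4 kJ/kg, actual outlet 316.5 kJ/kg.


dh_ideal = 288.4 - 245.6 = 42.8 kJ/kg
dh_actual = 316.5 - 245.6 = 70.9 kJ/kg
eta_s = dh_ideal / dh_actual = 42.8 / 70.9
eta_s = 0.6037

0.6037


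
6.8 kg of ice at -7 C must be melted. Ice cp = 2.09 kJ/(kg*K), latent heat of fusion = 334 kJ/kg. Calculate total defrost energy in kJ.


Sensible heat = cp * dT = 2.09 * 7 = 14.63 kJ/kg
Total per kg = 14.63 + 334 = 348.63 kJ/kg
Q = m * total = 6.8 * 348.63
Q = 2370.7 kJ

2370.7


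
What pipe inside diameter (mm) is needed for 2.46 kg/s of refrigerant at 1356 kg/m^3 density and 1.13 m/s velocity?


A = m_dot / (rho * v) = 2.46 / (1356 * 1.13) = 0.001605450701 m^2
d = sqrt(4*A/pi) * 1000
d = 45.2 mm

45.2


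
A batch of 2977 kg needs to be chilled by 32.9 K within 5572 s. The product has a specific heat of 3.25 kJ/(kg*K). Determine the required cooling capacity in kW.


Q = m * cp * dT / t
Q = 2977 * 3.25 * 32.9 / 5572
Q = 57.128 kW

57.128


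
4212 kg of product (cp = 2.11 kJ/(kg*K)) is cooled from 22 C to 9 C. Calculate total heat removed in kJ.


dT = 22 - (9) = 13 K
Q = m * cp * dT = 4212 * 2.11 * 13
Q = 115535 kJ

115535


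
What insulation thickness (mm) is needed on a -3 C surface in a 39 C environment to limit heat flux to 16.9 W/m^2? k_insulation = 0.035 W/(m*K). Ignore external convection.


dT = 39 - (-3) = 42 K
thickness = k * dT / q_max * 1000
thickness = 0.035 * 42 / 16.9 * 1000
thickness = 87.0 mm

87.0


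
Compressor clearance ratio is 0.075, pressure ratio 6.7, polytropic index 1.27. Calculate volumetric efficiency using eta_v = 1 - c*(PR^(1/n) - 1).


PR^(1/n) = 6.7^(1/1.27) = 4.47149347
eta_v = 1 - 0.075 * (4.47149347 - 1)
eta_v = 0.7396

0.7396


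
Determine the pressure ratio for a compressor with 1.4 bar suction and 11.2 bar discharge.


PR = P_high / P_low
PR = 11.2 / 1.4
PR = 8.0

8.0


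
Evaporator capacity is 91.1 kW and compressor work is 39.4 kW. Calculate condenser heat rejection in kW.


Q_cond = Q_evap + W
Q_cond = 91.1 + 39.4
Q_cond = 130.5 kW

130.5


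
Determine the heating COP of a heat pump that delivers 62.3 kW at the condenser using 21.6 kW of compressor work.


COP_hp = Q_cond / W
COP_hp = 62.3 / 21.6
COP_hp = 2.884

2.884


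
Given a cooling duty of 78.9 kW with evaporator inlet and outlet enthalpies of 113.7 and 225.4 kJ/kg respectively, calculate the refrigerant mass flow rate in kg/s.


dh = 225.4 - 113.7 = 111.7 kJ/kg
m_dot = Q / dh = 78.9 / 111.7 = 0.7064 kg/s

0.7064


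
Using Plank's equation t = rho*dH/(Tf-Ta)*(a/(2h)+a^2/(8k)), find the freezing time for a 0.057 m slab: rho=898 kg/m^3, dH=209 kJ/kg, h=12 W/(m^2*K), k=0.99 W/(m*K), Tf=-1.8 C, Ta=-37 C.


dT = -1.8 - (-37) = 35.2 K
term1 = a/(2h) = 0.057/(2*12) = 0.002375
term2 = a^2/(8k) = 0.057^2/(8*0.99) = 0.0004102272727
t = rho*dH*1000/dT * (term1 + term2)
t = 898*209*1000/35.2 * (0.002375 + 0.0004102272727)
t = 14850 s

14850


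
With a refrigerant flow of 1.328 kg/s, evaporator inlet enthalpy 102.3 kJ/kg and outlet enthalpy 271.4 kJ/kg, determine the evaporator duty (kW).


dh = 271.4 - 102.3 = 169.1 kJ/kg
Q_evap = m_dot * dh = 1.328 * 169.1
Q_evap = 224.56 kW

224.56


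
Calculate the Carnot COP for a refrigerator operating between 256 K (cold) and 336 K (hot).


dT = 336 - 256 = 80 K
COP_carnot = T_cold / dT = 256 / 80
COP_carnot = 3.2

3.2


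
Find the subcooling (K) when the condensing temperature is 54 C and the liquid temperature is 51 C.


Subcooling = T_cond - T_liquid
Subcooling = 54 - 51
Subcooling = 3 K

3


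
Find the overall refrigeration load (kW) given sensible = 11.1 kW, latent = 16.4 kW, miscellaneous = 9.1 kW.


Q_total = Q_s + Q_l + Q_misc
Q_total = 11.1 + 16.4 + 9.1
Q_total = 36.6 kW

36.6


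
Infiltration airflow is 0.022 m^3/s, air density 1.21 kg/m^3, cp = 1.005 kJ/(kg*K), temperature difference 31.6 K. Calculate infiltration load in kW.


Q = V_dot * rho * cp * dT
Q = 0.022 * 1.21 * 1.005 * 31.6
Q = 0.845 kW

0.845


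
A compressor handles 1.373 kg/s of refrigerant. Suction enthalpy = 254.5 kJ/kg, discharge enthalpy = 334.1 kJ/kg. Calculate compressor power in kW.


dh = 334.1 - 254.5 = 79.6 kJ/kg
W = m_dot * dh = 1.373 * 79.6 = 109.29 kW

109.29


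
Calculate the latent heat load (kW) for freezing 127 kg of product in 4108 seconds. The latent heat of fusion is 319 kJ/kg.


Q_lat = m * h_fg / t
Q_lat = 127 * 319 / 4108
Q_lat = 9.86 kW

9.86


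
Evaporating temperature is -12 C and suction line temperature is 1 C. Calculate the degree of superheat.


Superheat = T_suction - T_evap
Superheat = 1 - (-12)
Superheat = 13 K

13


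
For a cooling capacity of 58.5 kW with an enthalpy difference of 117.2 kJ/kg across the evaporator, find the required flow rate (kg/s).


m_dot = Q / dh
m_dot = 58.5 / 117.2
m_dot = 0.4991 kg/s

0.4991


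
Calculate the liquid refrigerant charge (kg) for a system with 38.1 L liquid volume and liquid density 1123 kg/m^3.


Charge = V * rho / 1000
Charge = 38.1 * 1123 / 1000
Charge = 42.79 kg

42.79


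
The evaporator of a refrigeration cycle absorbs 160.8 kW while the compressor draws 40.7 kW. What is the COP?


COP = Q_evap / W
COP = 160.8 / 40.7
COP = 3.951

3.951


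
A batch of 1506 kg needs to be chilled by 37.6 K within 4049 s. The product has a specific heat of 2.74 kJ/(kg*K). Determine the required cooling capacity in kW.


Q = m * cp * dT / t
Q = 1506 * 2.74 * 37.6 / 4049
Q = 38.319 kW

38.319


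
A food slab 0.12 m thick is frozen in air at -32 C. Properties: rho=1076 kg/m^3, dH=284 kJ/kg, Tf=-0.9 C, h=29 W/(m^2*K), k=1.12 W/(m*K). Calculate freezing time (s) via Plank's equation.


dT = -0.9 - (-32) = 31.1 K
term1 = a/(2h) = 0.12/(2*29) = 0.002068965517
term2 = a^2/(8k) = 0.12^2/(8*1.12) = 0.001607142857
t = rho*dH*1000/dT * (term1 + term2)
t = 1076*284*1000/31.1 * (0.002068965517 + 0.001607142857)
t = 36121 s

36121


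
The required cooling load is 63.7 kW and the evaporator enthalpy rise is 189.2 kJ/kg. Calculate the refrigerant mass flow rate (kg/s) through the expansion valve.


m_dot = Q / dh
m_dot = 63.7 / 189.2
m_dot = 0.3367 kg/s

0.3367


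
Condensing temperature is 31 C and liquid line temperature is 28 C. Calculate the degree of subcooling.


Subcooling = T_cond - T_liquid
Subcooling = 31 - 28
Subcooling = 3 K

3


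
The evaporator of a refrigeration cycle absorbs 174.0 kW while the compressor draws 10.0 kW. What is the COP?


COP = Q_evap / W
COP = 174.0 / 10.0
COP = 17.4

17.4


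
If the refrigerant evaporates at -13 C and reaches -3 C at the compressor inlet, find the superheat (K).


Superheat = T_suction - T_evap
Superheat = -3 - (-13)
Superheat = 10 K

10


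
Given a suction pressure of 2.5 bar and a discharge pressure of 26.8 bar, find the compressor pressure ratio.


PR = P_high / P_low
PR = 26.8 / 2.5
PR = 10.72

10.72


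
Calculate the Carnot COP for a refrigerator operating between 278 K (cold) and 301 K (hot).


dT = 301 - 278 = 23 K
COP_carnot = T_cold / dT = 278 / 23
COP_carnot = 12.087

12.087


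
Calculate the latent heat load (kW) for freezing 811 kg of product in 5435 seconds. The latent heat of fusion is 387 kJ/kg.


Q_lat = m * h_fg / t
Q_lat = 811 * 387 / 5435
Q_lat = 57.75 kW

57.75


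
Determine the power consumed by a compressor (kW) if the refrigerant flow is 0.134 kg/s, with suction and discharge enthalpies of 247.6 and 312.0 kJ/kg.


dh = 312.0 - 247.6 = 64.4 kJ/kg
W = m_dot * dh = 0.134 * 64.4 = 8.63 kW

8.63


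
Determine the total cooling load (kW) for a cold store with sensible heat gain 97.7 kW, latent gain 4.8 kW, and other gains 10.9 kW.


Q_total = Q_s + Q_l + Q_misc
Q_total = 97.7 + 4.8 + 10.9
Q_total = 113.4 kW

113.4


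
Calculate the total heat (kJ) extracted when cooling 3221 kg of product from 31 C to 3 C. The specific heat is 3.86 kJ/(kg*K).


dT = 31 - (3) = 28 K
Q = m * cp * dT = 3221 * 3.86 * 28
Q = 348126 kJ

348126


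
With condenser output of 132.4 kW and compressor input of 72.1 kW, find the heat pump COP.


COP_hp = Q_cond / W
COP_hp = 132.4 / 72.1
COP_hp = 1.836

1.836


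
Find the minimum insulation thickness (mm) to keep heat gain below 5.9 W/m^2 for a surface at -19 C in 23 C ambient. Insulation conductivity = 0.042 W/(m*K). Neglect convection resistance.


dT = 23 - (-19) = 42 K
thickness = k * dT / q_max * 1000
thickness = 0.042 * 42 / 5.9 * 1000
thickness = 299.0 mm

299.0


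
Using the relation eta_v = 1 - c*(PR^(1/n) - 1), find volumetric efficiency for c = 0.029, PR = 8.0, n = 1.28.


PR^(1/n) = 8.0^(1/1.28) = 5.07620383
eta_v = 1 - 0.029 * (5.07620383 - 1)
eta_v = 0.8818

0.8818


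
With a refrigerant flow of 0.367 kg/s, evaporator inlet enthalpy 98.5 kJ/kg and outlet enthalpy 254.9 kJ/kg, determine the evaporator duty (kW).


dh = 254.9 - 98.5 = 156.4 kJ/kg
Q_evap = m_dot * dh = 0.367 * 156.4
Q_evap = 57.4 kW

57.4


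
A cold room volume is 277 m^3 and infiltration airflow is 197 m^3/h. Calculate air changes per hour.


ACH = flow / volume
ACH = 197 / 277
ACH = 0.711

0.711


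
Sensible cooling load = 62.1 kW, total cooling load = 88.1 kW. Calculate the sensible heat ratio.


SHR = Q_sensible / Q_total
SHR = 62.1 / 88.1
SHR = 0.705

0.705


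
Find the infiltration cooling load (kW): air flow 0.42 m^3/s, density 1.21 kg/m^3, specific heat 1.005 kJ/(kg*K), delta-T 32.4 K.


Q = V_dot * rho * cp * dT
Q = 0.42 * 1.21 * 1.005 * 32.4
Q = 16.548 kW

16.548


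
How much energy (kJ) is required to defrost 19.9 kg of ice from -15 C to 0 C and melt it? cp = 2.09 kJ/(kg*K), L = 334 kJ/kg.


Sensible heat = cp * dT = 2.09 * 15 = 31.35 kJ/kg
Total per kg = 31.35 + 334 = 365.35 kJ/kg
Q = m * total = 19.9 * 365.35
Q = 7270.5 kJ

7270.5


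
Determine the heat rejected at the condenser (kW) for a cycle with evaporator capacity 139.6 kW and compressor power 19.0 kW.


Q_cond = Q_evap + W
Q_cond = 139.6 + 19.0
Q_cond = 158.6 kW

158.6


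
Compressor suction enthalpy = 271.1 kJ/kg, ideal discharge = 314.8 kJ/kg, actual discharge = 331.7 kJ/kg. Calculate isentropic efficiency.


dh_ideal = 314.8 - 271.1 = 43.7 kJ/kg
dh_actual = 331.7 - 271.1 = 60.6 kJ/kg
eta_s = dh_ideal / dh_actual = 43.7 / 60.6
eta_s = 0.7211

0.7211


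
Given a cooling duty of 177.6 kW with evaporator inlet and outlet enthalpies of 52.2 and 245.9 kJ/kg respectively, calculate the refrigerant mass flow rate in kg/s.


dh = 245.9 - 52.2 = 193.7 kJ/kg
m_dot = Q / dh = 177.6 / 193.7 = 0.9169 kg/s

0.9169


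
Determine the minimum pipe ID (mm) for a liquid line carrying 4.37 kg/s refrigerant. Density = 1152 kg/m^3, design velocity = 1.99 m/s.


A = m_dot / (rho * v) = 4.37 / (1152 * 1.99) = 0.001906232552 m^2
d = sqrt(4*A/pi) * 1000
d = 49.3 mm

49.3


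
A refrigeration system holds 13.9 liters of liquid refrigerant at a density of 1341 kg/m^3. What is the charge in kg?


Charge = V * rho / 1000
Charge = 13.9 * 1341 / 1000
Charge = 18.64 kg

18.64


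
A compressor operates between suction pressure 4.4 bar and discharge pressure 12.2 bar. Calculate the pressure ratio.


PR = P_high / P_low
PR = 12.2 / 4.4
PR = 2.773

2.773


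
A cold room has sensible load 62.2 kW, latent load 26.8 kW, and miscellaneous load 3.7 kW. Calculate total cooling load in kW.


Q_total = Q_s + Q_l + Q_misc
Q_total = 62.2 + 26.8 + 3.7
Q_total = 92.7 kW

92.7


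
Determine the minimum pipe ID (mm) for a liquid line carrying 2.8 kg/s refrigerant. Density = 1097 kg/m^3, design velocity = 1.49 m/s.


A = m_dot / (rho * v) = 2.8 / (1097 * 1.49) = 0.001713030657 m^2
d = sqrt(4*A/pi) * 1000
d = 46.7 mm

46.7


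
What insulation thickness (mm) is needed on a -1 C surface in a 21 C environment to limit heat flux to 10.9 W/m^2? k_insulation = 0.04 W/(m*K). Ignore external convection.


dT = 21 - (-1) = 22 K
thickness = k * dT / q_max * 1000
thickness = 0.04 * 22 / 10.9 * 1000
thickness = 80.7 mm

80.7


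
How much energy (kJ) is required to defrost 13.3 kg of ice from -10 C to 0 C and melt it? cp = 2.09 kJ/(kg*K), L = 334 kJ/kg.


Sensible heat = cp * dT = 2.09 * 10 = 20.9 kJ/kg
Total per kg = 20.9 + 334 = 354.9 kJ/kg
Q = m * total = 13.3 * 354.9
Q = 4720.2 kJ

4720.2


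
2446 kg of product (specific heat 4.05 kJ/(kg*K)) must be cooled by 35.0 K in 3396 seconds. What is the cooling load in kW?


Q = m * cp * dT / t
Q = 2446 * 4.05 * 35.0 / 3396
Q = 102.097 kW

102.097


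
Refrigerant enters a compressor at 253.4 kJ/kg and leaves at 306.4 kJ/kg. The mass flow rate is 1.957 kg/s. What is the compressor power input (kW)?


dh = 306.4 - 253.4 = 53.0 kJ/kg
W = m_dot * dh = 1.957 * 53.0 = 103.72 kW

103.72


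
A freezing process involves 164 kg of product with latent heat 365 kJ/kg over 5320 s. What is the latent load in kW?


Q_lat = m * h_fg / t
Q_lat = 164 * 365 / 5320
Q_lat = 11.25 kW

11.25


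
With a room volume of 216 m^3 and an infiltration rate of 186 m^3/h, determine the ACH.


ACH = flow / volume
ACH = 186 / 216
ACH = 0.861

0.861


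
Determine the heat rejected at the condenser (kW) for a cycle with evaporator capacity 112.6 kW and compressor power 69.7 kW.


Q_cond = Q_evap + W
Q_cond = 112.6 + 69.7
Q_cond = 182.3 kW

182.3


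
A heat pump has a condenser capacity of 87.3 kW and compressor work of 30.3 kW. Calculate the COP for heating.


COP_hp = Q_cond / W
COP_hp = 87.3 / 30.3
COP_hp = 2.881

2.881


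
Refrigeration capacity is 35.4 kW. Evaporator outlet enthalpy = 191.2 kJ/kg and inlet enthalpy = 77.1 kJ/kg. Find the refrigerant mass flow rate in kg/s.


dh = 191.2 - 77.1 = 114.1 kJ/kg
m_dot = Q / dh = 35.4 / 114.1 = 0.3103 kg/s

0.3103


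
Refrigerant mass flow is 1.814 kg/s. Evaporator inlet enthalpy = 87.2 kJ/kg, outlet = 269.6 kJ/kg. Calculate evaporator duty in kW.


dh = 269.6 - 87.2 = 182.4 kJ/kg
Q_evap = m_dot * dh = 1.814 * 182.4
Q_evap = 330.87 kW

330.87


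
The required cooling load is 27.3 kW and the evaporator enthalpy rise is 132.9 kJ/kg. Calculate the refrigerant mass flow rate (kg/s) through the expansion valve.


m_dot = Q / dh
m_dot = 27.3 / 132.9
m_dot = 0.2054 kg/s

0.2054


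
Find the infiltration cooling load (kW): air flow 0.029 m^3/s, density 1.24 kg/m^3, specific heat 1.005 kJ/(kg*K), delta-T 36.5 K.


Q = V_dot * rho * cp * dT
Q = 0.029 * 1.24 * 1.005 * 36.5
Q = 1.319 kW

1.319


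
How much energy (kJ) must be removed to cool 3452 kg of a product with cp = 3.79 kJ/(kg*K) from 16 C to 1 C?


dT = 16 - (1) = 15 K
Q = m * cp * dT = 3452 * 3.79 * 15
Q = 196246 kJ

196246


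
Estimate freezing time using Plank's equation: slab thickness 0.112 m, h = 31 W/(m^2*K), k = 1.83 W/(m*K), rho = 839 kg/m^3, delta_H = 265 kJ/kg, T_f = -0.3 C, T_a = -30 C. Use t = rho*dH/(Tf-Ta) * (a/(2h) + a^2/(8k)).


dT = -0.3 - (-30) = 29.7 K
term1 = a/(2h) = 0.112/(2*31) = 0.001806451613
term2 = a^2/(8k) = 0.112^2/(8*1.83) = 0.0008568306011
t = rho*dH*1000/dT * (term1 + term2)
t = 839*265*1000/29.7 * (0.001806451613 + 0.0008568306011)
t = 19937 s

19937


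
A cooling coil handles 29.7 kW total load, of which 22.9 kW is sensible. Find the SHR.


SHR = Q_sensible / Q_total
SHR = 22.9 / 29.7
SHR = 0.771

0.771


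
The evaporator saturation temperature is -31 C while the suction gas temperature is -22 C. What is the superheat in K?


Superheat = T_suction - T_evap
Superheat = -22 - (-31)
Superheat = 9 K

9


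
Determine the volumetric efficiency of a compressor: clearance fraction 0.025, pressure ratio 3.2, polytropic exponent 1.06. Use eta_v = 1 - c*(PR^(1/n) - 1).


PR^(1/n) = 3.2^(1/1.06) = 2.99610192
eta_v = 1 - 0.025 * (2.99610192 - 1)
eta_v = 0.9501

0.9501


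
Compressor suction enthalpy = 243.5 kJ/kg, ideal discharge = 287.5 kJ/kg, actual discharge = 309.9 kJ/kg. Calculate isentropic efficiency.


dh_ideal = 287.5 - 243.5 = 44.0 kJ/kg
dh_actual = 309.9 - 243.5 = 66.4 kJ/kg
eta_s = dh_ideal / dh_actual = 44.0 / 66.4
eta_s = 0.6627

0.6627


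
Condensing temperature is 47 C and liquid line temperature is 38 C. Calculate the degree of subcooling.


Subcooling = T_cond - T_liquid
Subcooling = 47 - 38
Subcooling = 9 K

9


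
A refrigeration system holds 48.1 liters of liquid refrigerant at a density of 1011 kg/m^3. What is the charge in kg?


Charge = V * rho / 1000
Charge = 48.1 * 1011 / 1000
Charge = 48.63 kg

48.63


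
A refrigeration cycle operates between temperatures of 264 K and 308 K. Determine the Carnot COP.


dT = 308 - 264 = 44 K
COP_carnot = T_cold / dT = 264 / 44
COP_carnot = 6.0

6.0


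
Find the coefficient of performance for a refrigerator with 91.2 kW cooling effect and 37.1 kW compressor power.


COP = Q_evap / W
COP = 91.2 / 37.1
COP = 2.458

2.458


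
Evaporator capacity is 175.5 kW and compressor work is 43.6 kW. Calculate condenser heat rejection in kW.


Q_cond = Q_evap + W
Q_cond = 175.5 + 43.6
Q_cond = 219.1 kW

219.1


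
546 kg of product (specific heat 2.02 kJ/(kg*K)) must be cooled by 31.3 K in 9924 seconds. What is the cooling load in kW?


Q = m * cp * dT / t
Q = 546 * 2.02 * 31.3 / 9924
Q = 3.479 kW

3.479


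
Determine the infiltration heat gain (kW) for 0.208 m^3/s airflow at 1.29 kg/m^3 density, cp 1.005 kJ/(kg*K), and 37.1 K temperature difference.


Q = V_dot * rho * cp * dT
Q = 0.208 * 1.29 * 1.005 * 37.1
Q = 10.004 kW

10.004


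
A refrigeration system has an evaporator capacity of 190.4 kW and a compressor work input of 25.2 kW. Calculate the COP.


COP = Q_evap / W
COP = 190.4 / 25.2
COP = 7.556

7.556


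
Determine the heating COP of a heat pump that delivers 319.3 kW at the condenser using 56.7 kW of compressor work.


COP_hp = Q_cond / W
COP_hp = 319.3 / 56.7
COP_hp = 5.631

5.631


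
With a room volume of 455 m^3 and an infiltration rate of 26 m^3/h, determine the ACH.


ACH = flow / volume
ACH = 26 / 455
ACH = 0.057

0.057


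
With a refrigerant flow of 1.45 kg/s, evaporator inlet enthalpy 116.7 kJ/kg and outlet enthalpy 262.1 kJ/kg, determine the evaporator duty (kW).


dh = 262.1 - 116.7 = 145.4 kJ/kg
Q_evap = m_dot * dh = 1.45 * 145.4
Q_evap = 210.83 kW

210.83


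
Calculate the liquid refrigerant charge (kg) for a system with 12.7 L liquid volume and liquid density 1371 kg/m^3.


Charge = V * rho / 1000
Charge = 12.7 * 1371 / 1000
Charge = 17.41 kg

17.41


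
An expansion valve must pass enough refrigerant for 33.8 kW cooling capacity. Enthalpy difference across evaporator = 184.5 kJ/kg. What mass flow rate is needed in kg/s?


m_dot = Q / dh
m_dot = 33.8 / 184.5
m_dot = 0.1832 kg/s

0.1832


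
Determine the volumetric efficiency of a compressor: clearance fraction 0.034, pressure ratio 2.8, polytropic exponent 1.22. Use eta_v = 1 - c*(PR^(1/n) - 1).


PR^(1/n) = 2.8^(1/1.22) = 2.32553552
eta_v = 1 - 0.034 * (2.32553552 - 1)
eta_v = 0.9549

0.9549


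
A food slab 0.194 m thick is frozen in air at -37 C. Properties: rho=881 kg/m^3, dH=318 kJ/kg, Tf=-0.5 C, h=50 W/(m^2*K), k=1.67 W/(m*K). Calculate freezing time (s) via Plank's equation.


dT = -0.5 - (-37) = 36.5 K
term1 = a/(2h) = 0.194/(2*50) = 0.00194
term2 = a^2/(8k) = 0.194^2/(8*1.67) = 0.002817065868
t = rho*dH*1000/dT * (term1 + term2)
t = 881*318*1000/36.5 * (0.00194 + 0.002817065868)
t = 36513 s

36513


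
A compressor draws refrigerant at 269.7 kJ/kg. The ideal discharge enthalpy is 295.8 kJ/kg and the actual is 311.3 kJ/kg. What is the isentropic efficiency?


dh_ideal = 295.8 - 269.7 = 26.1 kJ/kg
dh_actual = 311.3 - 269.7 = 41.6 kJ/kg
eta_s = dh_ideal / dh_actual = 26.1 / 41.6
eta_s = 0.6274

0.6274


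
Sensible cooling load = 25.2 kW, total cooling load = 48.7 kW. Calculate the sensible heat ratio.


SHR = Q_sensible / Q_total
SHR = 25.2 / 48.7
SHR = 0.517

0.517


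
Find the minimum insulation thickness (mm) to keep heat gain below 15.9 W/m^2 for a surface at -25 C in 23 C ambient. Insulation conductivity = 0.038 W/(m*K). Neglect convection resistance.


dT = 23 - (-25) = 48 K
thickness = k * dT / q_max * 1000
thickness = 0.038 * 48 / 15.9 * 1000
thickness = 114.7 mm

114.7


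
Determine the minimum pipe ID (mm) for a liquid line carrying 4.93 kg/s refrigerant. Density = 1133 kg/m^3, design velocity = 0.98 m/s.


A = m_dot / (rho * v) = 4.93 / (1133 * 0.98) = 0.004440081417 m^2
d = sqrt(4*A/pi) * 1000
d = 75.2 mm

75.2


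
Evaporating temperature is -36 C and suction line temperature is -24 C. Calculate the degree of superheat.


Superheat = T_suction - T_evap
Superheat = -24 - (-36)
Superheat = 12 K

12


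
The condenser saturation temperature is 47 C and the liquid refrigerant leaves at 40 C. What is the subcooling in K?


Subcooling = T_cond - T_liquid
Subcooling = 47 - 40
Subcooling = 7 K

7


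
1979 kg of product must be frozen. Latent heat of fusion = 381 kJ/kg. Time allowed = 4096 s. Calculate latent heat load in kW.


Q_lat = m * h_fg / t
Q_lat = 1979 * 381 / 4096
Q_lat = 184.08 kW

184.08


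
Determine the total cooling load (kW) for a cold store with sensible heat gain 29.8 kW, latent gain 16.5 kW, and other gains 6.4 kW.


Q_total = Q_s + Q_l + Q_misc
Q_total = 29.8 + 16.5 + 6.4
Q_total = 52.7 kW

52.7


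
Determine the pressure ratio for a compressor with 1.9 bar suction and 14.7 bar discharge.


PR = P_high / P_low
PR = 14.7 / 1.9
PR = 7.737

7.737


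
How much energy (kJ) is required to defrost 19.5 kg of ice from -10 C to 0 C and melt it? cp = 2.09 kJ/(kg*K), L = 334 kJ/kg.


Sensible heat = cp * dT = 2.09 * 10 = 20.9 kJ/kg
Total per kg = 20.9 + 334 = 354.9 kJ/kg
Q = m * total = 19.5 * 354.9
Q = 6920.6 kJ

6920.6


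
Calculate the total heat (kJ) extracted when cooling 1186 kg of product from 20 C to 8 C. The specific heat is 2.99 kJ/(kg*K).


dT = 20 - (8) = 12 K
Q = m * cp * dT = 1186 * 2.99 * 12
Q = 42554 kJ

42554


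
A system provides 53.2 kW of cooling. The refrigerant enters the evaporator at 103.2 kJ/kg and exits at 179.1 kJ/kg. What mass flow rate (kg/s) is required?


dh = 179.1 - 103.2 = 75.9 kJ/kg
m_dot = Q / dh = 53.2 / 75.9 = 0.7009 kg/s

0.7009


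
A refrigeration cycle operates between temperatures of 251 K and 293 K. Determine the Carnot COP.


dT = 293 - 251 = 42 K
COP_carnot = T_cold / dT = 251 / 42
COP_carnot = 5.976

5.976


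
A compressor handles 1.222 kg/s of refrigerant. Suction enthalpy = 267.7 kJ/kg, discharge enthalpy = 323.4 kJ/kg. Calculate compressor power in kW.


dh = 323.4 - 267.7 = 55.7 kJ/kg
W = m_dot * dh = 1.222 * 55.7 = 68.07 kW

68.07


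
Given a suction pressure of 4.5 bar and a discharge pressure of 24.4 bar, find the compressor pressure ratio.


PR = P_high / P_low
PR = 24.4 / 4.5
PR = 5.422

5.422


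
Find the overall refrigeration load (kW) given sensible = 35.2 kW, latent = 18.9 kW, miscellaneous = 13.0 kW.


Q_total = Q_s + Q_l + Q_misc
Q_total = 35.2 + 18.9 + 13.0
Q_total = 67.1 kW

67.1


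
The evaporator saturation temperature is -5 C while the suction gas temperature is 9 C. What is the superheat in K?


Superheat = T_suction - T_evap
Superheat = 9 - (-5)
Superheat = 14 K

14


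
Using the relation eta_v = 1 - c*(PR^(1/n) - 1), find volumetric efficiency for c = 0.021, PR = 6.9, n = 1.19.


PR^(1/n) = 6.9^(1/1.19) = 5.06891726
eta_v = 1 - 0.021 * (5.06891726 - 1)
eta_v = 0.9146

0.9146


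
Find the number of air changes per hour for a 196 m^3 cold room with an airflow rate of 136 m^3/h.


ACH = flow / volume
ACH = 136 / 196
ACH = 0.694

0.694


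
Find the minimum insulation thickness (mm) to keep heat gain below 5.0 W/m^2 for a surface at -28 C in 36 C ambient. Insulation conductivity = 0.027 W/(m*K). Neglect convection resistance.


dT = 36 - (-28) = 64 K
thickness = k * dT / q_max * 1000
thickness = 0.027 * 64 / 5.0 * 1000
thickness = 345.6 mm

345.6


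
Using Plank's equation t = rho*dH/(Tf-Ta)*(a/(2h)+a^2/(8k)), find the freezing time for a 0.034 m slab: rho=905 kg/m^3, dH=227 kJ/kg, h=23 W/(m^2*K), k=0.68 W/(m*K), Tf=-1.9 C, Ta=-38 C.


dT = -1.9 - (-38) = 36.1 K
term1 = a/(2h) = 0.034/(2*23) = 0.0007391304348
term2 = a^2/(8k) = 0.034^2/(8*0.68) = 0.0002125
t = rho*dH*1000/dT * (term1 + term2)
t = 905*227*1000/36.1 * (0.0007391304348 + 0.0002125)
t = 5415 s

5415


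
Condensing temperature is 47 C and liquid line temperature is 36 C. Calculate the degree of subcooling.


Subcooling = T_cond - T_liquid
Subcooling = 47 - 36
Subcooling = 11 K

11


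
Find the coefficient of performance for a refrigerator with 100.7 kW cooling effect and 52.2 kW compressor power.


COP = Q_evap / W
COP = 100.7 / 52.2
COP = 1.929

1.929


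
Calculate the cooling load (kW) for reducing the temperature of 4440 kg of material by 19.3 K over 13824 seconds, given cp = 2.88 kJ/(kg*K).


Q = m * cp * dT / t
Q = 4440 * 2.88 * 19.3 / 13824
Q = 17.853 kW

17.853


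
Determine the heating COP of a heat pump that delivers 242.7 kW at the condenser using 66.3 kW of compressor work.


COP_hp = Q_cond / W
COP_hp = 242.7 / 66.3
COP_hp = 3.661

3.661


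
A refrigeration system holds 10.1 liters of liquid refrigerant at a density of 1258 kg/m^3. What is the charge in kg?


Charge = V * rho / 1000
Charge = 10.1 * 1258 / 1000
Charge = 12.71 kg

12.71


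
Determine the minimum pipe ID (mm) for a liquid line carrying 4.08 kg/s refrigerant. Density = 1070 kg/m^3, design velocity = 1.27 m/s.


A = m_dot / (rho * v) = 4.08 / (1070 * 1.27) = 0.003002428435 m^2
d = sqrt(4*A/pi) * 1000
d = 61.8 mm

61.8


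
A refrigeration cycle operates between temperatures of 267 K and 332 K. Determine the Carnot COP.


dT = 332 - 267 = 65 K
COP_carnot = T_cold / dT = 267 / 65
COP_carnot = 4.108

4.108


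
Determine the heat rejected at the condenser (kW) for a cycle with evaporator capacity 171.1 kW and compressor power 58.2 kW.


Q_cond = Q_evap + W
Q_cond = 171.1 + 58.2
Q_cond = 229.3 kW

229.3


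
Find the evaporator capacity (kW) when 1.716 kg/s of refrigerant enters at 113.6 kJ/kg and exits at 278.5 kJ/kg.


dh = 278.5 - 113.6 = 164.9 kJ/kg
Q_evap = m_dot * dh = 1.716 * 164.9
Q_evap = 282.97 kW

282.97


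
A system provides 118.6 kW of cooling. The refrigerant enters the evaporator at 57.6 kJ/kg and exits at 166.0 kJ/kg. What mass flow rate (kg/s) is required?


dh = 166.0 - 57.6 = 108.4 kJ/kg
m_dot = Q / dh = 118.6 / 108.4 = 1.0941 kg/s

1.0941


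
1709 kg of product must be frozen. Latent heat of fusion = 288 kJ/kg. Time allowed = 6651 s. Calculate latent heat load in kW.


Q_lat = m * h_fg / t
Q_lat = 1709 * 288 / 6651
Q_lat = 74.0 kW

74.0


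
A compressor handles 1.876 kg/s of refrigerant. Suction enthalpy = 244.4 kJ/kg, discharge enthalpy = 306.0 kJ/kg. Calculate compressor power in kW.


dh = 306.0 - 244.4 = 61.6 kJ/kg
W = m_dot * dh = 1.876 * 61.6 = 115.56 kW

115.56


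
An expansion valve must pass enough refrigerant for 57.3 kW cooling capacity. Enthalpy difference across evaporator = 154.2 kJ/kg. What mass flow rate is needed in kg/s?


m_dot = Q / dh
m_dot = 57.3 / 154.2
m_dot = 0.3716 kg/s

0.3716


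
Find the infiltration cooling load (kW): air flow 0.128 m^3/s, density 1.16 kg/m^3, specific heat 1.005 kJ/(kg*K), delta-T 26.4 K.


Q = V_dot * rho * cp * dT
Q = 0.128 * 1.16 * 1.005 * 26.4
Q = 3.939 kW

3.939


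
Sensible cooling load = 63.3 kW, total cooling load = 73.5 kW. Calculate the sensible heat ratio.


SHR = Q_sensible / Q_total
SHR = 63.3 / 73.5
SHR = 0.861

0.861


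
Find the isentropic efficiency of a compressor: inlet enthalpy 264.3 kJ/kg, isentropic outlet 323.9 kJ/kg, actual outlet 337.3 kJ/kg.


dh_ideal = 323.9 - 264.3 = 59.6 kJ/kg
dh_actual = 337.3 - 264.3 = 73.0 kJ/kg
eta_s = dh_ideal / dh_actual = 59.6 / 73.0
eta_s = 0.8164

0.8164


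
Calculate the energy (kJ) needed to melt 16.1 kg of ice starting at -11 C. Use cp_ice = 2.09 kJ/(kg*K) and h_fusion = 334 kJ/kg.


Sensible heat = cp * dT = 2.09 * 11 = 22.99 kJ/kg
Total per kg = 22.99 + 334 = 356.99 kJ/kg
Q = m * total = 16.1 * 356.99
Q = 5747.5 kJ

5747.5


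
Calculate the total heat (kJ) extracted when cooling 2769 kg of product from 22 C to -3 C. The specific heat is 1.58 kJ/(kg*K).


dT = 22 - (-3) = 25 K
Q = m * cp * dT = 2769 * 1.58 * 25
Q = 109376 kJ

109376


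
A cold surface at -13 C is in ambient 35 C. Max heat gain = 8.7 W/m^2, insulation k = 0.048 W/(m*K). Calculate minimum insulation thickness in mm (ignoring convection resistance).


dT = 35 - (-13) = 48 K
thickness = k * dT / q_max * 1000
thickness = 0.048 * 48 / 8.7 * 1000
thickness = 264.8 mm

264.8


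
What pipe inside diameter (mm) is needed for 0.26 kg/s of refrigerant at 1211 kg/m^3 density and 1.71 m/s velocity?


A = m_dot / (rho * v) = 0.26 / (1211 * 1.71) = 0.0001255547346 m^2
d = sqrt(4*A/pi) * 1000
d = 12.6 mm

12.6


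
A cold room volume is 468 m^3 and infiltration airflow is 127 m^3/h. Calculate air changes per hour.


ACH = flow / volume
ACH = 127 / 468
ACH = 0.271

0.271


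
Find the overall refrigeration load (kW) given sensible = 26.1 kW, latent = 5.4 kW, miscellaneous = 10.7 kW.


Q_total = Q_s + Q_l + Q_misc
Q_total = 26.1 + 5.4 + 10.7
Q_total = 42.2 kW

42.2


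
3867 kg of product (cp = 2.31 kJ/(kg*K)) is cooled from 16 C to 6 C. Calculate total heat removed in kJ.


dT = 16 - (6) = 10 K
Q = m * cp * dT = 3867 * 2.31 * 10
Q = 89328 kJ

89328


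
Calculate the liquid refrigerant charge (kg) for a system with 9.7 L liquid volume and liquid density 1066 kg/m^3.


Charge = V * rho / 1000
Charge = 9.7 * 1066 / 1000
Charge = 10.34 kg

10.34


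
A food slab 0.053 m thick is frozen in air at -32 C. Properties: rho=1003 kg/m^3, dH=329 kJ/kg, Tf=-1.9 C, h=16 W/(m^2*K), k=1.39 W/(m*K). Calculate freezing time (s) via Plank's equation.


dT = -1.9 - (-32) = 30.1 K
term1 = a/(2h) = 0.053/(2*16) = 0.00165625
term2 = a^2/(8k) = 0.053^2/(8*1.39) = 0.0002526079137
t = rho*dH*1000/dT * (term1 + term2)
t = 1003*329*1000/30.1 * (0.00165625 + 0.0002526079137)
t = 20927 s

20927


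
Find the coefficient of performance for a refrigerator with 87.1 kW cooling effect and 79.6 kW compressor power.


COP = Q_evap / W
COP = 87.1 / 79.6
COP = 1.094

1.094
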